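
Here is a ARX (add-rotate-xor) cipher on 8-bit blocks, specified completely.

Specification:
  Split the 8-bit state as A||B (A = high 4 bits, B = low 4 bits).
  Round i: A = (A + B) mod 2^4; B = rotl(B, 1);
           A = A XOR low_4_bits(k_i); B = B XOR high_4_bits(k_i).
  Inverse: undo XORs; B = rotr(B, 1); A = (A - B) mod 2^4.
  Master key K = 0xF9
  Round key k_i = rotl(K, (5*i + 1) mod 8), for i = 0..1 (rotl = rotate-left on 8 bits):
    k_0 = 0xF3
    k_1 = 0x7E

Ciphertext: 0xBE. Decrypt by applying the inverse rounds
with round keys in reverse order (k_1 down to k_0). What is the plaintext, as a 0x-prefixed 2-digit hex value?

0x19

s_0 = ciphertext = 0xBE
s_1 = InvRound(s_0, k_1) = 0x9C
s_2 = InvRound(s_1, k_0) = 0x19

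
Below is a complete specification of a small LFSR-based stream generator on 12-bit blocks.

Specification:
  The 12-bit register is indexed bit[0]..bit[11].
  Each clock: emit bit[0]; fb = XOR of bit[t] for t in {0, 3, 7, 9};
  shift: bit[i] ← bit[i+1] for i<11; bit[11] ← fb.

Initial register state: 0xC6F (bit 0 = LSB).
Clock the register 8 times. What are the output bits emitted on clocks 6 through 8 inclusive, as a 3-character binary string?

reg_0 = 0xC6F
clock 1: out=1, reg = 0x637
clock 2: out=1, reg = 0x31B
clock 3: out=1, reg = 0x98D
clock 4: out=1, reg = 0xCC6
clock 5: out=0, reg = 0xE63
clock 6: out=1, reg = 0x731
clock 7: out=1, reg = 0x398
clock 8: out=0, reg = 0x9CC

110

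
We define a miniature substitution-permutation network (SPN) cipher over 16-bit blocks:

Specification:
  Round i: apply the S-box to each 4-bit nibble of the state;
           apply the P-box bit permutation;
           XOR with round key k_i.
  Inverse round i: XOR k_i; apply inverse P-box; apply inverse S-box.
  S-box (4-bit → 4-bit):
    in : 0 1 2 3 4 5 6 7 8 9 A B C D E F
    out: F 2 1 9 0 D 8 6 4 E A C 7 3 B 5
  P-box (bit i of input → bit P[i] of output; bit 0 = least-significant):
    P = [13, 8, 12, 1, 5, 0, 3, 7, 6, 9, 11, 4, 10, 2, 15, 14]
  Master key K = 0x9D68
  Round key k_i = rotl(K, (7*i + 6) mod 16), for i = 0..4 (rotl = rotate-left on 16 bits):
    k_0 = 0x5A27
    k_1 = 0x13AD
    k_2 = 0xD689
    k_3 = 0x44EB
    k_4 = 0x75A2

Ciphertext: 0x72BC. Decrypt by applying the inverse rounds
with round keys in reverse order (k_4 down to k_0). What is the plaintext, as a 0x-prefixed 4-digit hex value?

s_0 = ciphertext = 0x72BC
s_1 = InvRound(s_0, k_4) = 0xDA8A
s_2 = InvRound(s_1, k_3) = 0xFCD8
s_3 = InvRound(s_2, k_2) = 0x4012
s_4 = InvRound(s_3, k_1) = 0xAA09
s_5 = InvRound(s_4, k_0) = 0x94F5

0x94F5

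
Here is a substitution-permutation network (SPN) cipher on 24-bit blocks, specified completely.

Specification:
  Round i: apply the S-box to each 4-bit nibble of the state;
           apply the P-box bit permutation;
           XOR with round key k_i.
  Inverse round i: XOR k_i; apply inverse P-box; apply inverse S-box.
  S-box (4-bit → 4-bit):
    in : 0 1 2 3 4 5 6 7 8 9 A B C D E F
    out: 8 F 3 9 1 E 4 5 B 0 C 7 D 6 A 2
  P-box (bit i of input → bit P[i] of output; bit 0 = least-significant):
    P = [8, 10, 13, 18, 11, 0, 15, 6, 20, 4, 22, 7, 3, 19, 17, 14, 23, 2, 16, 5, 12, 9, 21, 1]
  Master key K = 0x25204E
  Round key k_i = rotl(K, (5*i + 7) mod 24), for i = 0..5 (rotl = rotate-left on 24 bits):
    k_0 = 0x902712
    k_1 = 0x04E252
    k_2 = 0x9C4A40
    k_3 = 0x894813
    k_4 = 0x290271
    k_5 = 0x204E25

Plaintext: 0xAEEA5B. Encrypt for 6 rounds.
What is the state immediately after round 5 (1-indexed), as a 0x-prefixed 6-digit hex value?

s_0 = plaintext = 0xAEEA5B
s_1 = Round(s_0, k_0) = 0xF8C2F5
s_2 = Round(s_1, k_1) = 0x92846F
s_3 = Round(s_2, k_2) = 0x048E4C
s_4 = Round(s_3, k_3) = 0x052189
s_5 = Round(s_4, k_4) = 0x700A8E
s_6 = Round(s_5, k_5) = 0x4412C4

0x700A8E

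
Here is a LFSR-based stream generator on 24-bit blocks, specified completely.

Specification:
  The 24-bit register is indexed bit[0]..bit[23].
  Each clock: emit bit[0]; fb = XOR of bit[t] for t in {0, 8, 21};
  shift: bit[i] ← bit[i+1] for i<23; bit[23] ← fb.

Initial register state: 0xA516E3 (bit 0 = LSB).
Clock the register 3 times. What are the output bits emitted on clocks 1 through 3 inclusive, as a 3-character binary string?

110

reg_0 = 0xA516E3
clock 1: out=1, reg = 0x528B71
clock 2: out=1, reg = 0x2945B8
clock 3: out=0, reg = 0x14A2DC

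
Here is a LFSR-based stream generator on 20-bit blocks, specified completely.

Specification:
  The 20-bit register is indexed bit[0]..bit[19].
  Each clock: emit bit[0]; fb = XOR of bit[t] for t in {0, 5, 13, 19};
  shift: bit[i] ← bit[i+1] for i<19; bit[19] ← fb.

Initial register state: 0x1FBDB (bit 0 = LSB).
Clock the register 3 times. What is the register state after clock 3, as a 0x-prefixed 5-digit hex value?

0xC3F7B

reg_0 = 0x1FBDB
clock 1: out=1, reg = 0x0FDED
clock 2: out=1, reg = 0x87EF6
clock 3: out=0, reg = 0xC3F7B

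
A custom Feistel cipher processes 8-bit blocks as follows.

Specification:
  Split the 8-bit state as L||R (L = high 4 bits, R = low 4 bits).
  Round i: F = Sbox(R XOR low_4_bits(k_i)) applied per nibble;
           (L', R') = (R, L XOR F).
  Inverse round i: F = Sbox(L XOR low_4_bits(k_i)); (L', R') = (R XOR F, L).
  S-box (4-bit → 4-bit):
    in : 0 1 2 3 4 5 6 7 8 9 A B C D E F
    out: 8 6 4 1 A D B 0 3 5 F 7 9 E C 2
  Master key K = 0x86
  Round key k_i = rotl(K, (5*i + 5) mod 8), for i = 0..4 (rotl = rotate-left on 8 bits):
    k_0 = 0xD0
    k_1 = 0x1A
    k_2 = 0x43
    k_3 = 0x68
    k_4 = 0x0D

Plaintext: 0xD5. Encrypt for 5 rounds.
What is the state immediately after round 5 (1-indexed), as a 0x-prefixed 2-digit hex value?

0x40

s_0 = plaintext = 0xD5
s_1 = Round(s_0, k_0) = 0x50
s_2 = Round(s_1, k_1) = 0x0A
s_3 = Round(s_2, k_2) = 0xA5
s_4 = Round(s_3, k_3) = 0x54
s_5 = Round(s_4, k_4) = 0x40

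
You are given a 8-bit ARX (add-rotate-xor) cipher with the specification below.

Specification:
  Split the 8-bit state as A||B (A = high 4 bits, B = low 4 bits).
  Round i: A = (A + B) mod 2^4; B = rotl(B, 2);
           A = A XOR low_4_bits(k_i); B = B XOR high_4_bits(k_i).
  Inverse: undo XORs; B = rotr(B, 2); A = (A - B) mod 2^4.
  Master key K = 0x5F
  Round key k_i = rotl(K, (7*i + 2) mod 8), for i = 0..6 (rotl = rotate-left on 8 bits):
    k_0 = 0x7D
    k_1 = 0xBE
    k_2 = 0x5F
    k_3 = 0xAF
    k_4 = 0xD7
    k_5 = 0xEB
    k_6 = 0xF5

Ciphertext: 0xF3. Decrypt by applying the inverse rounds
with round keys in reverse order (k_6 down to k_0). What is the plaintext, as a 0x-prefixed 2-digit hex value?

0xC3

s_0 = ciphertext = 0xF3
s_1 = InvRound(s_0, k_6) = 0x73
s_2 = InvRound(s_1, k_5) = 0x57
s_3 = InvRound(s_2, k_4) = 0x8A
s_4 = InvRound(s_3, k_3) = 0x70
s_5 = InvRound(s_4, k_2) = 0x35
s_6 = InvRound(s_5, k_1) = 0x2B
s_7 = InvRound(s_6, k_0) = 0xC3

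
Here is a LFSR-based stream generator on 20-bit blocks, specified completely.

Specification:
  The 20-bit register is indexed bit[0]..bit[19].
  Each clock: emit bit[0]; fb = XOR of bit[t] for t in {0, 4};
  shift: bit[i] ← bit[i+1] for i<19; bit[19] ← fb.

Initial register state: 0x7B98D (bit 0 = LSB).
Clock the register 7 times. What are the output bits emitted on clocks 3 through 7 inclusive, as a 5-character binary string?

11000

reg_0 = 0x7B98D
clock 1: out=1, reg = 0xBDCC6
clock 2: out=0, reg = 0x5EE63
clock 3: out=1, reg = 0xAF731
clock 4: out=1, reg = 0x57B98
clock 5: out=0, reg = 0xABDCC
clock 6: out=0, reg = 0x55EE6
clock 7: out=0, reg = 0x2AF73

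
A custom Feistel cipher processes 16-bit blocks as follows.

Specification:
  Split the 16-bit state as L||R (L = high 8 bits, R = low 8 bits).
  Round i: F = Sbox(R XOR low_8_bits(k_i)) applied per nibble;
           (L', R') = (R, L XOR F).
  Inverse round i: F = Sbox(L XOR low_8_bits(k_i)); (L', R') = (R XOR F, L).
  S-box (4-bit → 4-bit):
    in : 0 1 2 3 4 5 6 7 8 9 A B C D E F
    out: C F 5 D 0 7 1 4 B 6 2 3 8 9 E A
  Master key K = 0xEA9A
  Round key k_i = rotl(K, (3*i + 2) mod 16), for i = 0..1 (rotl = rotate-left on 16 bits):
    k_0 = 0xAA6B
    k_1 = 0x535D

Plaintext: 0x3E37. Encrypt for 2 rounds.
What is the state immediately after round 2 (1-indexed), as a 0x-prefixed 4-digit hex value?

0x46C4

s_0 = plaintext = 0x3E37
s_1 = Round(s_0, k_0) = 0x3746
s_2 = Round(s_1, k_1) = 0x46C4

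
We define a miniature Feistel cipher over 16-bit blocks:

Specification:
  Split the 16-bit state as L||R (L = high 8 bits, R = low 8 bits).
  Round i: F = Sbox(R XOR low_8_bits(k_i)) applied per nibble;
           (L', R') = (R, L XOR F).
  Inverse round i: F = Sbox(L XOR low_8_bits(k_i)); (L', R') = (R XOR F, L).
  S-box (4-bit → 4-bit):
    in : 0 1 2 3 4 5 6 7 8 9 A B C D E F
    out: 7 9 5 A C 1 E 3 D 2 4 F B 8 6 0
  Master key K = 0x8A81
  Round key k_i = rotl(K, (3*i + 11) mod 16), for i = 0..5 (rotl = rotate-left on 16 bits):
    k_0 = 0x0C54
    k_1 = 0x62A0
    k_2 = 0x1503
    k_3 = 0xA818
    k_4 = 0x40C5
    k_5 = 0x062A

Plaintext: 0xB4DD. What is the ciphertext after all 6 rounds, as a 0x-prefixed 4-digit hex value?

s_0 = plaintext = 0xB4DD
s_1 = Round(s_0, k_0) = 0xDD66
s_2 = Round(s_1, k_1) = 0x6663
s_3 = Round(s_2, k_2) = 0x6381
s_4 = Round(s_3, k_3) = 0x8141
s_5 = Round(s_4, k_4) = 0x415D
s_6 = Round(s_5, k_5) = 0x5D72

0x5D72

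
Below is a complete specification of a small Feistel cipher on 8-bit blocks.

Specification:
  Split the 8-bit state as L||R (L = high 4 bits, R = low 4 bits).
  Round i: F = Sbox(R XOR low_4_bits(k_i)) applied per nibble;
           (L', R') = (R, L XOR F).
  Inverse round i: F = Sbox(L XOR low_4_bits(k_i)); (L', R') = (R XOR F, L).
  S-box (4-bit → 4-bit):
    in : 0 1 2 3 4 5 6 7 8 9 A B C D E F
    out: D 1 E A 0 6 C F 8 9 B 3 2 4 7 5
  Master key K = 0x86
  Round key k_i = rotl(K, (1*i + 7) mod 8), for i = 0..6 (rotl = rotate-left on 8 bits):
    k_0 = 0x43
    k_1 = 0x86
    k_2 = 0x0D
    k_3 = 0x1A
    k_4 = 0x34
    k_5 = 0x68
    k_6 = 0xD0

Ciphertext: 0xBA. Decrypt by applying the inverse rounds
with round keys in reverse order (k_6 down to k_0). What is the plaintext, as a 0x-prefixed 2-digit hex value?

s_0 = ciphertext = 0xBA
s_1 = InvRound(s_0, k_6) = 0x9B
s_2 = InvRound(s_1, k_5) = 0xA9
s_3 = InvRound(s_2, k_4) = 0xEA
s_4 = InvRound(s_3, k_3) = 0xAE
s_5 = InvRound(s_4, k_2) = 0x1A
s_6 = InvRound(s_5, k_1) = 0x51
s_7 = InvRound(s_6, k_0) = 0xD5

0xD5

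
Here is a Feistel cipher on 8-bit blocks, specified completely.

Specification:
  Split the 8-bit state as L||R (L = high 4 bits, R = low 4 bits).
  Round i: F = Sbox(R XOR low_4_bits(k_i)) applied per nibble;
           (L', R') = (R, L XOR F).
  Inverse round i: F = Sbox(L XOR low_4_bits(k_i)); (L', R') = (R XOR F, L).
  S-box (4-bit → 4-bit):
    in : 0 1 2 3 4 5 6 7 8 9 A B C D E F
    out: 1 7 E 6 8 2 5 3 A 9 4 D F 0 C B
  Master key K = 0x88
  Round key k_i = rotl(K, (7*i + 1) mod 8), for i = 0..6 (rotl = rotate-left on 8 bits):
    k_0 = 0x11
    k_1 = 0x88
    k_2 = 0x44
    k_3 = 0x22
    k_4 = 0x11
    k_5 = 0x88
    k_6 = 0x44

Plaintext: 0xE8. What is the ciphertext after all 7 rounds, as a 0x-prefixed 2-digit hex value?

0xDE

s_0 = plaintext = 0xE8
s_1 = Round(s_0, k_0) = 0x87
s_2 = Round(s_1, k_1) = 0x73
s_3 = Round(s_2, k_2) = 0x34
s_4 = Round(s_3, k_3) = 0x46
s_5 = Round(s_4, k_4) = 0x67
s_6 = Round(s_5, k_5) = 0x7D
s_7 = Round(s_6, k_6) = 0xDE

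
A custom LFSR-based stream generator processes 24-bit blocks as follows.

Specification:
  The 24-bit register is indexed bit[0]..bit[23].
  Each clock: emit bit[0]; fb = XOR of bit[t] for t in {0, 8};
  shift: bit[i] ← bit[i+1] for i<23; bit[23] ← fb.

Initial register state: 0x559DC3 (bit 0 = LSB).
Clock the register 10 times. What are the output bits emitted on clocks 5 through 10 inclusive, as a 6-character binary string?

reg_0 = 0x559DC3
clock 1: out=1, reg = 0x2ACEE1
clock 2: out=1, reg = 0x956770
clock 3: out=0, reg = 0xCAB3B8
clock 4: out=0, reg = 0xE559DC
clock 5: out=0, reg = 0xF2ACEE
clock 6: out=0, reg = 0x795677
clock 7: out=1, reg = 0xBCAB3B
clock 8: out=1, reg = 0x5E559D
clock 9: out=1, reg = 0x2F2ACE
clock 10: out=0, reg = 0x179567

001110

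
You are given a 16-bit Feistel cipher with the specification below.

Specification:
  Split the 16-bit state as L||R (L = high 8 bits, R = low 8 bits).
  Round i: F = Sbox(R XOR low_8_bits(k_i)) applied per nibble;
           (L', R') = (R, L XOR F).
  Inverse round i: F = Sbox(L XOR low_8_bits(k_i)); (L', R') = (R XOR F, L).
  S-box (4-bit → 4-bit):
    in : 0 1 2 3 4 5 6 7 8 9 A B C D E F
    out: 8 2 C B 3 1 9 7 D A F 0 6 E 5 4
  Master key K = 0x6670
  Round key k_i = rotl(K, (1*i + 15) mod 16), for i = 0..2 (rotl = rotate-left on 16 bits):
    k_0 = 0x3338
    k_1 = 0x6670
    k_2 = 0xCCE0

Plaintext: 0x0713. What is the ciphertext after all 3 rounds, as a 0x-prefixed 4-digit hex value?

s_0 = plaintext = 0x0713
s_1 = Round(s_0, k_0) = 0x13C7
s_2 = Round(s_1, k_1) = 0xC714
s_3 = Round(s_2, k_2) = 0x1484

0x1484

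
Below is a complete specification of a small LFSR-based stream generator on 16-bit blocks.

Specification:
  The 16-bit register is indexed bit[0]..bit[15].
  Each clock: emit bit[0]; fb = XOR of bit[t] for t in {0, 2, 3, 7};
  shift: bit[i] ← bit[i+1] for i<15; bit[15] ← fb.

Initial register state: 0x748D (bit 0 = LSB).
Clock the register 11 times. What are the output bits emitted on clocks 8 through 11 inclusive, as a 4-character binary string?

reg_0 = 0x748D
clock 1: out=1, reg = 0x3A46
clock 2: out=0, reg = 0x9D23
clock 3: out=1, reg = 0xCE91
clock 4: out=1, reg = 0x6748
clock 5: out=0, reg = 0xB3A4
clock 6: out=0, reg = 0x59D2
clock 7: out=0, reg = 0xACE9
clock 8: out=1, reg = 0xD674
clock 9: out=0, reg = 0xEB3A
clock 10: out=0, reg = 0xF59D
clock 11: out=1, reg = 0x7ACE

1001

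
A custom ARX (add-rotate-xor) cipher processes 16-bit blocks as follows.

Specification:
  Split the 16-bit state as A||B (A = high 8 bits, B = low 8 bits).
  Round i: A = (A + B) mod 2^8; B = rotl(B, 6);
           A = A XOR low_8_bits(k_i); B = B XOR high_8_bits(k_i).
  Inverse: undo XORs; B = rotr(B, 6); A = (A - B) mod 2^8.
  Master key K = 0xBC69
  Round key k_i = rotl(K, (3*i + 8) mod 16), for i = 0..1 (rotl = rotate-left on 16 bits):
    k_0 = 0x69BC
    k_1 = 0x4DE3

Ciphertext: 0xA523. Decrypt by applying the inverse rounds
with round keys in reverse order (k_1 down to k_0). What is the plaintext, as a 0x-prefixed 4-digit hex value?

0xEE43

s_0 = ciphertext = 0xA523
s_1 = InvRound(s_0, k_1) = 0x8DB9
s_2 = InvRound(s_1, k_0) = 0xEE43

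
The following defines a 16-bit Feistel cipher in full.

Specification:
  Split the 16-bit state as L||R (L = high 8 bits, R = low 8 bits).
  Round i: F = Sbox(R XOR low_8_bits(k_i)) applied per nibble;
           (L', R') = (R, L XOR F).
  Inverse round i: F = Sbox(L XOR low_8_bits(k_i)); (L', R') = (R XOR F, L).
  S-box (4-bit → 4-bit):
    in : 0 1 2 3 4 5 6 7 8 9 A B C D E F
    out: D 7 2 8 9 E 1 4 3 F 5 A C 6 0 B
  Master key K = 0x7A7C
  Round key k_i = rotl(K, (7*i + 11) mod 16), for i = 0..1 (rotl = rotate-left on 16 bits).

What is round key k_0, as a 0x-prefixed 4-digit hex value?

0xE3D3

K = 0x7A7C
k_0 = rotl(K, (7*0+11) mod 16) = rotl(K, 11) = 0xE3D3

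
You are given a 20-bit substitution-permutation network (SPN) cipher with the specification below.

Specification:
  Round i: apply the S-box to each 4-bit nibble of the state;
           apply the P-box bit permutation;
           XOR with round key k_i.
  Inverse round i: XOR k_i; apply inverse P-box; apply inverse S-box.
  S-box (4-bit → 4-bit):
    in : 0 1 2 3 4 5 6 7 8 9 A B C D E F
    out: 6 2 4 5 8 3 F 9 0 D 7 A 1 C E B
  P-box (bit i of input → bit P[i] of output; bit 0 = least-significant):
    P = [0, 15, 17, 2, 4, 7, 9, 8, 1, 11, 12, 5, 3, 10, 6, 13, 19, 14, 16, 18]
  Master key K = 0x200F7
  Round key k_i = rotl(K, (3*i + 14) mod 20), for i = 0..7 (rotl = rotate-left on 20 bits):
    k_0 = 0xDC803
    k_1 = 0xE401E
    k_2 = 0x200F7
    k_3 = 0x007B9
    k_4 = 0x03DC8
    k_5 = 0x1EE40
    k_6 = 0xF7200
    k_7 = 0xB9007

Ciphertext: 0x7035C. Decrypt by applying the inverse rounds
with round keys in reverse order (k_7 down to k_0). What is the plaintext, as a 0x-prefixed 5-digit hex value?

0x44E9C

s_0 = ciphertext = 0x7035C
s_1 = InvRound(s_0, k_7) = 0x73395
s_2 = InvRound(s_1, k_6) = 0x588F7
s_3 = InvRound(s_2, k_5) = 0xBB7A7
s_4 = InvRound(s_3, k_4) = 0x33F26
s_5 = InvRound(s_4, k_3) = 0x27A59
s_6 = InvRound(s_5, k_2) = 0x17604
s_7 = InvRound(s_6, k_1) = 0x9F332
s_8 = InvRound(s_7, k_0) = 0x44E9C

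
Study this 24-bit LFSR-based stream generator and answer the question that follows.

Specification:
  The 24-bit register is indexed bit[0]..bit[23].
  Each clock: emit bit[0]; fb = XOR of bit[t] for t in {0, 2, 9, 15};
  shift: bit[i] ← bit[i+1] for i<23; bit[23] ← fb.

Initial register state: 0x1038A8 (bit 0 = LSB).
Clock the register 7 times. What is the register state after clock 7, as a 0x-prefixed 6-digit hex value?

0x7C2071

reg_0 = 0x1038A8
clock 1: out=0, reg = 0x081C54
clock 2: out=0, reg = 0x840E2A
clock 3: out=0, reg = 0xC20715
clock 4: out=1, reg = 0xE1038A
clock 5: out=0, reg = 0xF081C5
clock 6: out=1, reg = 0xF840E2
clock 7: out=0, reg = 0x7C2071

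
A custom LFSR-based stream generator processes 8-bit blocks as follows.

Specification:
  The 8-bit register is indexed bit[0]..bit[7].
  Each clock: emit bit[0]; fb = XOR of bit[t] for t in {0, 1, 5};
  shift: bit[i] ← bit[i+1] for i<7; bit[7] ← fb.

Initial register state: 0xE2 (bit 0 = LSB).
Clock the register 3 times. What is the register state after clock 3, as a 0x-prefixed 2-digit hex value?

reg_0 = 0xE2
clock 1: out=0, reg = 0x71
clock 2: out=1, reg = 0x38
clock 3: out=0, reg = 0x9C

0x9C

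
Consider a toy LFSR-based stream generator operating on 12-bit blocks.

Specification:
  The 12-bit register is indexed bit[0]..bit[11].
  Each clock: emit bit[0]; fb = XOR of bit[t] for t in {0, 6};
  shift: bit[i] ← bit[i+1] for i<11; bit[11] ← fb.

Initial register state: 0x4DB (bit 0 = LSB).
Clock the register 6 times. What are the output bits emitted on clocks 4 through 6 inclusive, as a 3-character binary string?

110

reg_0 = 0x4DB
clock 1: out=1, reg = 0x26D
clock 2: out=1, reg = 0x136
clock 3: out=0, reg = 0x09B
clock 4: out=1, reg = 0x84D
clock 5: out=1, reg = 0x426
clock 6: out=0, reg = 0x213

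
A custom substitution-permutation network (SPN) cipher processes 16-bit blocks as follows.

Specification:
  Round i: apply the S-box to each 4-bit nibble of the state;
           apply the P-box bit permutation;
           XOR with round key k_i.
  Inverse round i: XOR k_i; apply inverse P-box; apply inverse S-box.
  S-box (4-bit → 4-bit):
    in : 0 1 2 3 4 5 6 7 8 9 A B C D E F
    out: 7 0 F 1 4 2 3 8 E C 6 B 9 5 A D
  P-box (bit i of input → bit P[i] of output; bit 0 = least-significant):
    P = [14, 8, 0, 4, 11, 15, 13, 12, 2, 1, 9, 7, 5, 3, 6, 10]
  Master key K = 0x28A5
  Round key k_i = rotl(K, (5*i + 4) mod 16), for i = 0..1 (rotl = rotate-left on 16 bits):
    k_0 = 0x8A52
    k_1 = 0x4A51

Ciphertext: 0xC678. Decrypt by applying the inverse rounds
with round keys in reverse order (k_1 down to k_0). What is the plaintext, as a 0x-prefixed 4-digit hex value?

s_0 = ciphertext = 0xC678
s_1 = InvRound(s_0, k_1) = 0xB164
s_2 = InvRound(s_1, k_0) = 0x30FE

0x30FE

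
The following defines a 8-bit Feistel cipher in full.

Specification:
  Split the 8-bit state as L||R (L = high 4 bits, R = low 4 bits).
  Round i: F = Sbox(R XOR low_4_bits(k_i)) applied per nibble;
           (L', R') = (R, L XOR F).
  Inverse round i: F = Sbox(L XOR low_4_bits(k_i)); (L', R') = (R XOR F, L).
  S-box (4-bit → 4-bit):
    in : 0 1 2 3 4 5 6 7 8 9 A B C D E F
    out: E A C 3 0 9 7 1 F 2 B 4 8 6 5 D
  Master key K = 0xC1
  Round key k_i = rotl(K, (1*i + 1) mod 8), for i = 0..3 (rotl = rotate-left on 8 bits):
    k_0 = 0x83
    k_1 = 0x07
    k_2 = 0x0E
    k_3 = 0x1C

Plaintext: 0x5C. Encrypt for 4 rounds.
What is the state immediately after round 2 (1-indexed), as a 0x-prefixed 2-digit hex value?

s_0 = plaintext = 0x5C
s_1 = Round(s_0, k_0) = 0xC8
s_2 = Round(s_1, k_1) = 0x81
s_3 = Round(s_2, k_2) = 0x15
s_4 = Round(s_3, k_3) = 0x53

0x81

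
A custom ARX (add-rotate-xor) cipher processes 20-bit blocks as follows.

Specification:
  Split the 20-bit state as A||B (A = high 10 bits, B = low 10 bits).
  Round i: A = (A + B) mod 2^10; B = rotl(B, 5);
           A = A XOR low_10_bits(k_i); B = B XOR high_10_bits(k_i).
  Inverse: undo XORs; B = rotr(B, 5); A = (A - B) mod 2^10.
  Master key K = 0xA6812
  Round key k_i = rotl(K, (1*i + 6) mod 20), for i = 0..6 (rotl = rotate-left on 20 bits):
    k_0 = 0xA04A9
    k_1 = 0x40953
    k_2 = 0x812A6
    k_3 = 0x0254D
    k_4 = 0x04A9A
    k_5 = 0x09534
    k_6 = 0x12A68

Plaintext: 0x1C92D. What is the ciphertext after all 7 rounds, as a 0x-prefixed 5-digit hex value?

s_0 = plaintext = 0x1C92D
s_1 = Round(s_0, k_0) = 0x4DB28
s_2 = Round(s_1, k_1) = 0x4341B
s_3 = Round(s_2, k_2) = 0xE3964
s_4 = Round(s_3, k_3) = 0x6FC82
s_5 = Round(s_4, k_4) = 0x36C56
s_6 = Round(s_5, k_5) = 0x016E7
s_7 = Round(s_6, k_6) = 0x210BD

0x210BD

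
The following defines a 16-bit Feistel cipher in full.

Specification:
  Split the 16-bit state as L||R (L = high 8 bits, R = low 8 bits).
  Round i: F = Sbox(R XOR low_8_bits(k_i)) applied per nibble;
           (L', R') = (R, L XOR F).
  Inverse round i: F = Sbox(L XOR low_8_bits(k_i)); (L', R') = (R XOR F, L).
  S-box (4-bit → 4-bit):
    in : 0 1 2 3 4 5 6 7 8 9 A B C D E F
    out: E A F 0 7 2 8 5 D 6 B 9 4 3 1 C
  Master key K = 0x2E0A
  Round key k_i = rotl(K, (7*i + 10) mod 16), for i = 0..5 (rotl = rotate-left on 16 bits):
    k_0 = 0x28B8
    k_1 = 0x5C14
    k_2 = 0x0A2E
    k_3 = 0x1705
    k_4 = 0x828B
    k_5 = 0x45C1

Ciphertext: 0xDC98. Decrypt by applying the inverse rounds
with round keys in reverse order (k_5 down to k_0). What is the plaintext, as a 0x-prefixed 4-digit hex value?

s_0 = ciphertext = 0xDC98
s_1 = InvRound(s_0, k_5) = 0x3BDC
s_2 = InvRound(s_1, k_4) = 0x423B
s_3 = InvRound(s_2, k_3) = 0x4E42
s_4 = InvRound(s_3, k_2) = 0xCC4E
s_5 = InvRound(s_4, k_1) = 0x73CC
s_6 = InvRound(s_5, k_0) = 0x8573

0x8573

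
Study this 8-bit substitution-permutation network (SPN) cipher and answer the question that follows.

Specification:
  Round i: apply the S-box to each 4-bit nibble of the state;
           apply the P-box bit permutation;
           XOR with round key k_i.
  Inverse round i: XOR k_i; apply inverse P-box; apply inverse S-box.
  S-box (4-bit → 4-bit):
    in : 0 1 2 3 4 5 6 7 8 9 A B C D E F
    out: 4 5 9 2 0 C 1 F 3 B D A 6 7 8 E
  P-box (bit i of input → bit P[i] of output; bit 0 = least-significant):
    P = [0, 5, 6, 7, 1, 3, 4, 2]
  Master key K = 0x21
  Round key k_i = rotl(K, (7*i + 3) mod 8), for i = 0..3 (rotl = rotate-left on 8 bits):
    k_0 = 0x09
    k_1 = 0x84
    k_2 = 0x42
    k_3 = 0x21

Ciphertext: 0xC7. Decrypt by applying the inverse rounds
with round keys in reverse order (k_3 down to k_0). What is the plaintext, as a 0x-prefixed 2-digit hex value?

s_0 = ciphertext = 0xC7
s_1 = InvRound(s_0, k_3) = 0x2F
s_2 = InvRound(s_1, k_2) = 0xBD
s_3 = InvRound(s_2, k_1) = 0xC8
s_4 = InvRound(s_3, k_0) = 0x4A

0x4A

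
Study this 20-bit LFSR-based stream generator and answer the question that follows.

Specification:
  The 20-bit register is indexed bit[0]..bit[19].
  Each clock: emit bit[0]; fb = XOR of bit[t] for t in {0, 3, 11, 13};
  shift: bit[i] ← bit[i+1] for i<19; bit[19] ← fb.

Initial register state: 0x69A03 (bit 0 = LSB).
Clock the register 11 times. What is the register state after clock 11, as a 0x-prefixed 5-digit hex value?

0x748D3

reg_0 = 0x69A03
clock 1: out=1, reg = 0x34D01
clock 2: out=1, reg = 0x1A680
clock 3: out=0, reg = 0x8D340
clock 4: out=0, reg = 0x469A0
clock 5: out=0, reg = 0x234D0
clock 6: out=0, reg = 0x91A68
clock 7: out=0, reg = 0x48D34
clock 8: out=0, reg = 0xA469A
clock 9: out=0, reg = 0xD234D
clock 10: out=1, reg = 0xE91A6
clock 11: out=0, reg = 0x748D3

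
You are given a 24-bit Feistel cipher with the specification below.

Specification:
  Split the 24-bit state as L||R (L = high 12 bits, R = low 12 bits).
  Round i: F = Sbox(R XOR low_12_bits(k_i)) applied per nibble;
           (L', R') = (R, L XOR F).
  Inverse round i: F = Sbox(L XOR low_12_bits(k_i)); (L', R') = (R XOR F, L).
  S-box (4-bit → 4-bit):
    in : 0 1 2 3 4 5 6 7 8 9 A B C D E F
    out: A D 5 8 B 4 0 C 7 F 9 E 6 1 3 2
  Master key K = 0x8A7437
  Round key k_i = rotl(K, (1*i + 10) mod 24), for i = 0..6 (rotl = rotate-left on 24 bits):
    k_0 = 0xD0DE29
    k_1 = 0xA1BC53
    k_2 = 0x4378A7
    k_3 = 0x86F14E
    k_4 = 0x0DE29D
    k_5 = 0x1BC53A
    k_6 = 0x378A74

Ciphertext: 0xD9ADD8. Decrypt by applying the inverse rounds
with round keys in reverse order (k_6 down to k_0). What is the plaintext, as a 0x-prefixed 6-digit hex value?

0xA56E0C

s_0 = ciphertext = 0xD9ADD8
s_1 = InvRound(s_0, k_6) = 0x1EBD9A
s_2 = InvRound(s_1, k_5) = 0x6871EB
s_3 = InvRound(s_2, k_4) = 0xA32687
s_4 = InvRound(s_3, k_3) = 0x841A32
s_5 = InvRound(s_4, k_2) = 0x002841
s_6 = InvRound(s_5, k_1) = 0xE0C002
s_7 = InvRound(s_6, k_0) = 0xA56E0C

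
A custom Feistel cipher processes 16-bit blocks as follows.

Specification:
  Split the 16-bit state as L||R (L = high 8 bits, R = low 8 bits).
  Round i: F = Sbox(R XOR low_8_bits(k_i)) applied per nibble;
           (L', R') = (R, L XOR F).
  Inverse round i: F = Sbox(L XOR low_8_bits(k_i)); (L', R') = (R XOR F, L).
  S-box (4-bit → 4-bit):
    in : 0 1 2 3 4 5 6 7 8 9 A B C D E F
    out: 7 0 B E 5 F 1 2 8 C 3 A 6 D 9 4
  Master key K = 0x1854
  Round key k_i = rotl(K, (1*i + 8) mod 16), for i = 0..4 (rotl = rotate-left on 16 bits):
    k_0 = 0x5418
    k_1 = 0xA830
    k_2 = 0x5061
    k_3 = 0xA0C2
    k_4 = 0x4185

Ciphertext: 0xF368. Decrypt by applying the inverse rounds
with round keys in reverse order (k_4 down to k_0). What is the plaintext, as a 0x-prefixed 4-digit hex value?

s_0 = ciphertext = 0xF368
s_1 = InvRound(s_0, k_4) = 0x49F3
s_2 = InvRound(s_1, k_3) = 0x7949
s_3 = InvRound(s_2, k_2) = 0x4179
s_4 = InvRound(s_3, k_1) = 0x5941
s_5 = InvRound(s_4, k_0) = 0x1159

0x1159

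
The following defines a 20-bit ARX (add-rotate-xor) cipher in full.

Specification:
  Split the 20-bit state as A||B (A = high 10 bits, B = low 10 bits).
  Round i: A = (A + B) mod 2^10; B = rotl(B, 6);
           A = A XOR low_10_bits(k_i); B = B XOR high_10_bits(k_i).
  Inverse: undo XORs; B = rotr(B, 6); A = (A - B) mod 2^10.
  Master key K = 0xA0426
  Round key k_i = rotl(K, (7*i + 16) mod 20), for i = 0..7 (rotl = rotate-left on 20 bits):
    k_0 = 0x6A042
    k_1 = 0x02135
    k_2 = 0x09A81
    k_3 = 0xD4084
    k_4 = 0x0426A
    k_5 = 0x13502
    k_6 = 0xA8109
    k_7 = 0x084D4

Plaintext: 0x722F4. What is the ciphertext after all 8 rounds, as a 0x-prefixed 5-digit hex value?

0x9540C

s_0 = plaintext = 0x722F4
s_1 = Round(s_0, k_0) = 0x3F887
s_2 = Round(s_1, k_1) = 0x2C1C0
s_3 = Round(s_2, k_2) = 0x3C43A
s_4 = Round(s_3, k_3) = 0x6BDD3
s_5 = Round(s_4, k_4) = 0x7A0CD
s_6 = Round(s_5, k_5) = 0xEDF01
s_7 = Round(s_6, k_6) = 0xEC6D0
s_8 = Round(s_7, k_7) = 0x9540C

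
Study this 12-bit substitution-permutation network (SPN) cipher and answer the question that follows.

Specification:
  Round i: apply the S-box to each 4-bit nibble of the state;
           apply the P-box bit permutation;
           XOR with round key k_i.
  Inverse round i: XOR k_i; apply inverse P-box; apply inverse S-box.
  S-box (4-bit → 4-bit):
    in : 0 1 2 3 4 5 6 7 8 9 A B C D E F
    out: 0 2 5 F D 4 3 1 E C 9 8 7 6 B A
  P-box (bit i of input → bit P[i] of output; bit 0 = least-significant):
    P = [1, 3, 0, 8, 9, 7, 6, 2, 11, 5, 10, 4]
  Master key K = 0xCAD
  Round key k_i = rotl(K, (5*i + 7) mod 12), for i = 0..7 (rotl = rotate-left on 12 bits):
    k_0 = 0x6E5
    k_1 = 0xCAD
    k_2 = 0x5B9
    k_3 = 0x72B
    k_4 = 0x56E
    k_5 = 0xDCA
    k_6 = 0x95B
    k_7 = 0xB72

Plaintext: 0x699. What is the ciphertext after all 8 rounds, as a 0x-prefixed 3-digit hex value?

0xEA7

s_0 = plaintext = 0x699
s_1 = Round(s_0, k_0) = 0xF80
s_2 = Round(s_1, k_1) = 0xC59
s_3 = Round(s_2, k_2) = 0x8D8
s_4 = Round(s_3, k_3) = 0x2D2
s_5 = Round(s_4, k_4) = 0x9AD
s_6 = Round(s_5, k_5) = 0xBD7
s_7 = Round(s_6, k_6) = 0x989
s_8 = Round(s_7, k_7) = 0xEA7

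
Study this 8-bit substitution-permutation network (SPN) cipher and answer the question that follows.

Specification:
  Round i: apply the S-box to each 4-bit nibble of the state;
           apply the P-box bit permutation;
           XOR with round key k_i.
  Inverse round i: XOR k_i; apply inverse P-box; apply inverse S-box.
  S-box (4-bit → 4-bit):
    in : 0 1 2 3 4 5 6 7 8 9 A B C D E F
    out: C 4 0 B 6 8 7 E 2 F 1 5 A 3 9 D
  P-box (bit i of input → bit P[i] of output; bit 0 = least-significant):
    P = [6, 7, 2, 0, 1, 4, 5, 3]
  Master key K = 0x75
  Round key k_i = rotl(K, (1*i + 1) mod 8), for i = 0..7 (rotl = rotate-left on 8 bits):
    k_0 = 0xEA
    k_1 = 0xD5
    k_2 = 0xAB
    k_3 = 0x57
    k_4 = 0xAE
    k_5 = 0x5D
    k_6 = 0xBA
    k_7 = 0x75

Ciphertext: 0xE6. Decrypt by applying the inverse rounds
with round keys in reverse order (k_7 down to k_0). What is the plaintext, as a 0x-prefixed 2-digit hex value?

0x0B

s_0 = ciphertext = 0xE6
s_1 = InvRound(s_0, k_7) = 0xDC
s_2 = InvRound(s_1, k_6) = 0xBB
s_3 = InvRound(s_2, k_5) = 0xB6
s_4 = InvRound(s_3, k_4) = 0xC2
s_5 = InvRound(s_4, k_3) = 0x87
s_6 = InvRound(s_5, k_2) = 0x01
s_7 = InvRound(s_6, k_1) = 0x86
s_8 = InvRound(s_7, k_0) = 0x0B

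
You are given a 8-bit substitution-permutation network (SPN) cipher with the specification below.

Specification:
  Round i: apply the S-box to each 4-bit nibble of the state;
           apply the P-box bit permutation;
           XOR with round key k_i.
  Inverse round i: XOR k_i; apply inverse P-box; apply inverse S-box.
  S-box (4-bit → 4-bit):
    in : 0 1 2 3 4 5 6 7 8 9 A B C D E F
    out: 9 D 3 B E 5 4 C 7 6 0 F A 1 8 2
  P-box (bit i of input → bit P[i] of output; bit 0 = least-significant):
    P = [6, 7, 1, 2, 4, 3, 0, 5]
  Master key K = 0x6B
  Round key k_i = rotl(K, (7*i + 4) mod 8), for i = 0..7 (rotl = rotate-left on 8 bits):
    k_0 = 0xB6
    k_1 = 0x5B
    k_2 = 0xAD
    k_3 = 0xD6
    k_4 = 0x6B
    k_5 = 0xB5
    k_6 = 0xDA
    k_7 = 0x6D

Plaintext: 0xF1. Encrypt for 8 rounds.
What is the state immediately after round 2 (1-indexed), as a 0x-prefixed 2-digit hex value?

0x91

s_0 = plaintext = 0xF1
s_1 = Round(s_0, k_0) = 0xF8
s_2 = Round(s_1, k_1) = 0x91
s_3 = Round(s_2, k_2) = 0xE2
s_4 = Round(s_3, k_3) = 0x36
s_5 = Round(s_4, k_4) = 0x51
s_6 = Round(s_5, k_5) = 0xE2
s_7 = Round(s_6, k_6) = 0x3A
s_8 = Round(s_7, k_7) = 0x55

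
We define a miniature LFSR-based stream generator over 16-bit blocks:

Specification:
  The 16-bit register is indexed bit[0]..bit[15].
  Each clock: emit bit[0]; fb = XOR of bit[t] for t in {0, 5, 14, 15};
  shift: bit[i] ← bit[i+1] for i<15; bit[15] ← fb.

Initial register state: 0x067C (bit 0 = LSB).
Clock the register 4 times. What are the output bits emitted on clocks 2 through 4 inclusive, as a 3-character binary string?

reg_0 = 0x067C
clock 1: out=0, reg = 0x833E
clock 2: out=0, reg = 0x419F
clock 3: out=1, reg = 0x20CF
clock 4: out=1, reg = 0x9067

011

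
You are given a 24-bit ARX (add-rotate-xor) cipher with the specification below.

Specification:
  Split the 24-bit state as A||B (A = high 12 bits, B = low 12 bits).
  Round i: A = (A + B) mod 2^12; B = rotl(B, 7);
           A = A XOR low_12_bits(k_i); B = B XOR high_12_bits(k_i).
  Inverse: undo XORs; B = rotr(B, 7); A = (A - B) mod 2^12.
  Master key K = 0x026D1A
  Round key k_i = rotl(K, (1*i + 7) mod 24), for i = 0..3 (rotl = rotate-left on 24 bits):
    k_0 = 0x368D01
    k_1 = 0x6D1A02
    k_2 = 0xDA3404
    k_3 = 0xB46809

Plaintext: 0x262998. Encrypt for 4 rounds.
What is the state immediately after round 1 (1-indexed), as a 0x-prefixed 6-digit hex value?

s_0 = plaintext = 0x262998
s_1 = Round(s_0, k_0) = 0x6FBF24
s_2 = Round(s_1, k_1) = 0xC1D4A8
s_3 = Round(s_2, k_2) = 0x4C1986
s_4 = Round(s_3, k_3) = 0x64E80A

0x6FBF24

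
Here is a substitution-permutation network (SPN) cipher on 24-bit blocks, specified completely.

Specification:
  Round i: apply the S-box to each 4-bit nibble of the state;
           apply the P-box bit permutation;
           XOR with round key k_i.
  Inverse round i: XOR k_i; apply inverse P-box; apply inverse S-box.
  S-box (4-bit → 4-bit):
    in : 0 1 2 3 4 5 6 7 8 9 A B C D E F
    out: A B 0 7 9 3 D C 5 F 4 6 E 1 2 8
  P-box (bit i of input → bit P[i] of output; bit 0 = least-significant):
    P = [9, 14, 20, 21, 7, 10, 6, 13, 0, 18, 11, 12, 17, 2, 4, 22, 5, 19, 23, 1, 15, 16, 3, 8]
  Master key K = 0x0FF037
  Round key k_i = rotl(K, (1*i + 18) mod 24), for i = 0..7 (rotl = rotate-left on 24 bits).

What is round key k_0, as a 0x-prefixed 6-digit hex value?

K = 0x0FF037
k_0 = rotl(K, (1*0+18) mod 24) = rotl(K, 18) = 0xDC3FC0

0xDC3FC0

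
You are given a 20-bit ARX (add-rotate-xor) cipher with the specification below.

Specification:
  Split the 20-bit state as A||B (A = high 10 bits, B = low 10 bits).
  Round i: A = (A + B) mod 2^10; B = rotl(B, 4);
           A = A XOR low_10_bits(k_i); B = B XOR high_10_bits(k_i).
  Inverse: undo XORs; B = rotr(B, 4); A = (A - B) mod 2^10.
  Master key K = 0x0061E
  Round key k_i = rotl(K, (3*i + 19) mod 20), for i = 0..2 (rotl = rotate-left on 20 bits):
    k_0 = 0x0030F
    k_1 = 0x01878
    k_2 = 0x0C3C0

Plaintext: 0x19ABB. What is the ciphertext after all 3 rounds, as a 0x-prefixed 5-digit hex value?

0x3E2BE

s_0 = plaintext = 0x19ABB
s_1 = Round(s_0, k_0) = 0x0BBBA
s_2 = Round(s_1, k_1) = 0xE43A8
s_3 = Round(s_2, k_2) = 0x3E2BE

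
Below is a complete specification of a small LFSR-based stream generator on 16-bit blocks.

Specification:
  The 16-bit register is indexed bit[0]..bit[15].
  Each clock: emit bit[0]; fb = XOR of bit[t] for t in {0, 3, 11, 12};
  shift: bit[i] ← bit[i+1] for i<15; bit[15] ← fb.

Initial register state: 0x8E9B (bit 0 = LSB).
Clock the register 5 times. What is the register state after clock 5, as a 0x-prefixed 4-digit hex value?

0x0C74

reg_0 = 0x8E9B
clock 1: out=1, reg = 0xC74D
clock 2: out=1, reg = 0x63A6
clock 3: out=0, reg = 0x31D3
clock 4: out=1, reg = 0x18E9
clock 5: out=1, reg = 0x0C74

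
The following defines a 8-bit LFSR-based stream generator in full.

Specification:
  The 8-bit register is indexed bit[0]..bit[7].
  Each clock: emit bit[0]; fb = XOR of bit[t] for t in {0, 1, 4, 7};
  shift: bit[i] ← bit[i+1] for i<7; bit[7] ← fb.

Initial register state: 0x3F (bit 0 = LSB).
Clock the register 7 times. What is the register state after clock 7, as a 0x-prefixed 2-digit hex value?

reg_0 = 0x3F
clock 1: out=1, reg = 0x9F
clock 2: out=1, reg = 0x4F
clock 3: out=1, reg = 0x27
clock 4: out=1, reg = 0x13
clock 5: out=1, reg = 0x89
clock 6: out=1, reg = 0x44
clock 7: out=0, reg = 0x22

0x22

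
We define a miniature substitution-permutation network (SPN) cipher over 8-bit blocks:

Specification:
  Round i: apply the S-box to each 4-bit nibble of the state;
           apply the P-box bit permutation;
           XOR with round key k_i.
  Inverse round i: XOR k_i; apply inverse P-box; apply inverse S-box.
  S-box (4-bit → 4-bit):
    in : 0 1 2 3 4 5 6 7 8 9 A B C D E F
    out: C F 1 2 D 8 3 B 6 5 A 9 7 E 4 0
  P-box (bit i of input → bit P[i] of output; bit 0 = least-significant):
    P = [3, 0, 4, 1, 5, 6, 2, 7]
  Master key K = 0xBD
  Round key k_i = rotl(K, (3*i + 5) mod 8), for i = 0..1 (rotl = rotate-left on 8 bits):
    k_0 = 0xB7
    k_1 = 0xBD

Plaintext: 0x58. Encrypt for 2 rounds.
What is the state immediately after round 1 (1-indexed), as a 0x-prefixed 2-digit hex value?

s_0 = plaintext = 0x58
s_1 = Round(s_0, k_0) = 0x26
s_2 = Round(s_1, k_1) = 0x94

0x26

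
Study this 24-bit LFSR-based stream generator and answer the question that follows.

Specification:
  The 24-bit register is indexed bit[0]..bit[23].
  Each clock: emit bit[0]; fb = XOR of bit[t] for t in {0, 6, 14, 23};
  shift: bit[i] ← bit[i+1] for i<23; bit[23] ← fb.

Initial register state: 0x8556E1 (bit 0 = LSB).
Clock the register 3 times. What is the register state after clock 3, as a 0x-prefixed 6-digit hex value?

0x50AADC

reg_0 = 0x8556E1
clock 1: out=1, reg = 0x42AB70
clock 2: out=0, reg = 0xA155B8
clock 3: out=0, reg = 0x50AADC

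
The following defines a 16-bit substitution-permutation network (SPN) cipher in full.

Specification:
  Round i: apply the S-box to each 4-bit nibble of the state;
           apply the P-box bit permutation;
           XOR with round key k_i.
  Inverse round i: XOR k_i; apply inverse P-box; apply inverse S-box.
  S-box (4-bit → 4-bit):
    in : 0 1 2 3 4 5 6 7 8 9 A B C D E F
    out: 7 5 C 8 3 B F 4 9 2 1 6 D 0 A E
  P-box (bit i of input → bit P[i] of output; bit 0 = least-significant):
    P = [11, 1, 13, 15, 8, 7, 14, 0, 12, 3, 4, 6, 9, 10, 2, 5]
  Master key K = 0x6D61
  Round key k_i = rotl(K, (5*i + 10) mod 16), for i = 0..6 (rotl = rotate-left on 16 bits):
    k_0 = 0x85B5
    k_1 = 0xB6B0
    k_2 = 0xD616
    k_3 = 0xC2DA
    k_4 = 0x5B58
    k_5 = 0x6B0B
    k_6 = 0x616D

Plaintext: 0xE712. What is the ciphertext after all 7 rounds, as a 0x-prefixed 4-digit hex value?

s_0 = plaintext = 0xE712
s_1 = Round(s_0, k_0) = 0x6085
s_2 = Round(s_1, k_1) = 0x298F
s_3 = Round(s_2, k_2) = 0x7739
s_4 = Round(s_3, k_3) = 0xC2CD
s_5 = Round(s_4, k_4) = 0x182D
s_6 = Round(s_5, k_5) = 0x394E
s_7 = Round(s_6, k_6) = 0xE0C7

0xE0C7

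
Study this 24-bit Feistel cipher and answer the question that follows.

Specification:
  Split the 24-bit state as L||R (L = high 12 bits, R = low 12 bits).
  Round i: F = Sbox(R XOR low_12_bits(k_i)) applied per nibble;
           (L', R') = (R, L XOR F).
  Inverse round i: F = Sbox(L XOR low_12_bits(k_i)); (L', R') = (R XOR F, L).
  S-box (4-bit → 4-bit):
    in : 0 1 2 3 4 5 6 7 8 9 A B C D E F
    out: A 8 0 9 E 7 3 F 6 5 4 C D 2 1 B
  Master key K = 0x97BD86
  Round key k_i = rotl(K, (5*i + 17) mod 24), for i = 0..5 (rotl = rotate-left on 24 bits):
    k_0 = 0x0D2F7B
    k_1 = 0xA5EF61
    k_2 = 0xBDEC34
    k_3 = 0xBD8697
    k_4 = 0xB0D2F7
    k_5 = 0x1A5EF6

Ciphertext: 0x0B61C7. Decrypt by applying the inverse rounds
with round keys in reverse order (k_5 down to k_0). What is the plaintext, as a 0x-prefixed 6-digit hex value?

s_0 = ciphertext = 0x0B61C7
s_1 = InvRound(s_0, k_5) = 0x02D0B6
s_2 = InvRound(s_1, k_4) = 0x09202D
s_3 = InvRound(s_2, k_3) = 0x38A092
s_4 = InvRound(s_3, k_2) = 0xB5338A
s_5 = InvRound(s_4, k_1) = 0xD1AB53
s_6 = InvRound(s_5, k_0) = 0xB6BD1A

0xB6BD1A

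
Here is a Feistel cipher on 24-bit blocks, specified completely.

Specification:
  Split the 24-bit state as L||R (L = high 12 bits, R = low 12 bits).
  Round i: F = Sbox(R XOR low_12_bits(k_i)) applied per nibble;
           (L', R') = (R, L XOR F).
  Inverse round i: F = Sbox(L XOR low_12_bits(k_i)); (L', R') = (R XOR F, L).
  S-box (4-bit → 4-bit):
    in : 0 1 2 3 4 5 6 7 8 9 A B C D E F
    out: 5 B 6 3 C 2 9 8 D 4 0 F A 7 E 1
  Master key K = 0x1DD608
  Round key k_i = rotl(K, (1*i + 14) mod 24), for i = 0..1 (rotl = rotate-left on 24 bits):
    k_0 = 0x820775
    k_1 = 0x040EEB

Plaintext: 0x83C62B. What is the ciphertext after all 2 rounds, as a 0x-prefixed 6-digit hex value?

0x31213F

s_0 = plaintext = 0x83C62B
s_1 = Round(s_0, k_0) = 0x62B312
s_2 = Round(s_1, k_1) = 0x31213F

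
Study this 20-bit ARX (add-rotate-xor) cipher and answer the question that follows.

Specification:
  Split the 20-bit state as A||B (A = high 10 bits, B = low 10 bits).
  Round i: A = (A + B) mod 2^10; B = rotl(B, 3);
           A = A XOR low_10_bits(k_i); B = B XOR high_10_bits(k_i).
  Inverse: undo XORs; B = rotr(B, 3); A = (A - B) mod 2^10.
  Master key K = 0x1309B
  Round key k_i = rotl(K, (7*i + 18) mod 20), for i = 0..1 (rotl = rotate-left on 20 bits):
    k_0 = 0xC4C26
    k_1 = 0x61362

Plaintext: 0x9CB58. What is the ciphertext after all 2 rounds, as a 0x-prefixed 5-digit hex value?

s_0 = plaintext = 0x9CB58
s_1 = Round(s_0, k_0) = 0x7B1D5
s_2 = Round(s_1, k_1) = 0x28F2F

0x28F2F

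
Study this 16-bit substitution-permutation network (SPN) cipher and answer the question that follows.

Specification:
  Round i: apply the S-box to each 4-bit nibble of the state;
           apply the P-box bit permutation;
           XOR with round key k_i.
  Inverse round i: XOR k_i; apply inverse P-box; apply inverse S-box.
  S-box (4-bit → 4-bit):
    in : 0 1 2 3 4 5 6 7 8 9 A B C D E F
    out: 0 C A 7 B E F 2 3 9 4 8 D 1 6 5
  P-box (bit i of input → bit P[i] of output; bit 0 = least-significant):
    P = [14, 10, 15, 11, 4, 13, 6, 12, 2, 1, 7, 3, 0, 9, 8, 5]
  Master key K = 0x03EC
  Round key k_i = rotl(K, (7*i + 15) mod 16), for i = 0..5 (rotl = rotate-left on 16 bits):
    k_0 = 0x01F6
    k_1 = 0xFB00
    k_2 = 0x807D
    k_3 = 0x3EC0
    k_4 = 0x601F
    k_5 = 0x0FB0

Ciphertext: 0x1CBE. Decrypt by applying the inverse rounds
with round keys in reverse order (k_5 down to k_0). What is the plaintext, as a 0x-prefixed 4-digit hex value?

0xEB73

s_0 = ciphertext = 0x1CBE
s_1 = InvRound(s_0, k_5) = 0xE4B0
s_2 = InvRound(s_1, k_4) = 0x960E
s_3 = InvRound(s_2, k_3) = 0x06E1
s_4 = InvRound(s_3, k_2) = 0x7CDE
s_5 = InvRound(s_4, k_1) = 0xE6FE
s_6 = InvRound(s_5, k_0) = 0xEB73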